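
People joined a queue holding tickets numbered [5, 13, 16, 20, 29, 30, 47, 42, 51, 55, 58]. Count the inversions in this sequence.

1

For each element, count later entries that are smaller:
5: 0
13: 0
16: 0
20: 0
29: 0
30: 0
47: 1
42: 0
51: 0
55: 0
58: 0
Sum: 0 + 0 + 0 + 0 + 0 + 0 + 1 + 0 + 0 + 0 + 0 = 1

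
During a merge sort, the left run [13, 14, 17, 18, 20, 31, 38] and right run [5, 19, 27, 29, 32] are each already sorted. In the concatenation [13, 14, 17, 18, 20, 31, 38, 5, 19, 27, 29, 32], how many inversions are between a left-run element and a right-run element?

15 cross-inversions

Count, for every r in R, how many entries of L exceed r:
r = 5: 13, 14, 17, 18, 20, 31, 38 → 7
r = 19: 20, 31, 38 → 3
r = 27: 31, 38 → 2
r = 29: 31, 38 → 2
r = 32: 38 → 1
Cross-inversions: 7 + 3 + 2 + 2 + 1 = 15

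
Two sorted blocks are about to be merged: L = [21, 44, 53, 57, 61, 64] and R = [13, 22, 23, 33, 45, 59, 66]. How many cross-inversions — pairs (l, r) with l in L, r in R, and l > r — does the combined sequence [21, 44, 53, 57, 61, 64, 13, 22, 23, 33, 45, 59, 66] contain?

For each element r of the right run, count left-run elements greater than r:
r = 13: 21, 44, 53, 57, 61, 64 → 6
r = 22: 44, 53, 57, 61, 64 → 5
r = 23: 44, 53, 57, 61, 64 → 5
r = 33: 44, 53, 57, 61, 64 → 5
r = 45: 53, 57, 61, 64 → 4
r = 59: 61, 64 → 2
r = 66: none → 0
Cross-inversions: 6 + 5 + 5 + 5 + 4 + 2 + 0 = 27

27 cross-inversions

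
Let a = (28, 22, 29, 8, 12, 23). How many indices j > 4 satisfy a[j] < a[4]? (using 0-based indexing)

0 such elements

The element at index 4 is 12.
Elements after it: 23
None of them are smaller than 12.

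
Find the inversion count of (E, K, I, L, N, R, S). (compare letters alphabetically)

1 inversion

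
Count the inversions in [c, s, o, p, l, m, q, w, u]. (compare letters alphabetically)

Element-by-element contributions:
c: 0
s: 5
o: 2
p: 2
l: 0
m: 0
q: 0
w: 1
u: 0
Sum: 0 + 5 + 2 + 2 + 0 + 0 + 0 + 1 + 0 = 10

10 out-of-order pairs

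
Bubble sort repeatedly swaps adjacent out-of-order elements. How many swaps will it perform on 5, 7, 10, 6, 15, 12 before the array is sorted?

Each adjacent swap fixes exactly one inversion, so the minimum swap count equals the number of inversions.
Count inversions — for each element, later elements that are smaller:
5: none → 0
7: 6 → 1
10: 6 → 1
6: none → 0
15: 12 → 1
12: none → 0
Total inversions: 0 + 1 + 1 + 0 + 1 + 0 = 3

Swaps: 3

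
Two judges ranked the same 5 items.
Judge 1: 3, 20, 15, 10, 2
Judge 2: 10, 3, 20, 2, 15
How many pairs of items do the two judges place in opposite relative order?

4

Assign each item its position (1..5) in the first ordering, then rewrite the second ordering as that position sequence:
positions: 3→1, 20→2, 15→3, 10→4, 2→5
second ordering as positions: [4, 1, 2, 5, 3]
Discordant pairs = inversions in this position sequence.
4: 1, 2, 3 → 3
1: 0
2: 0
5: 3 → 1
3: 0
Total: 3 + 0 + 0 + 1 + 0 = 4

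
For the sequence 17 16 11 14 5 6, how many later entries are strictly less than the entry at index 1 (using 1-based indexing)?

The element at index 1 is 17.
Elements after it: 16, 11, 14, 5, 6
Those smaller than 17: 16, 11, 14, 5, 6

5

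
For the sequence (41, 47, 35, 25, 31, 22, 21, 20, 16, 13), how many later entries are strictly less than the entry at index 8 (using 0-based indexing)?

The element at index 8 is 16.
Elements after it: 13
Those smaller than 16: 13

1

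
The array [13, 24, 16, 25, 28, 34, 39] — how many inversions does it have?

1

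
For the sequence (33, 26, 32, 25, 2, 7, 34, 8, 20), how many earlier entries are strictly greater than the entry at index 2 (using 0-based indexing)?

1 such element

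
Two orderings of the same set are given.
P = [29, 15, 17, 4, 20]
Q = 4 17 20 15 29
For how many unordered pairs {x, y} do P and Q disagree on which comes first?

8

Assign each item its position (1..5) in the first ordering, then rewrite the second ordering as that position sequence:
positions: 29→1, 15→2, 17→3, 4→4, 20→5
second ordering as positions: [4, 3, 5, 2, 1]
Discordant pairs = inversions in this position sequence.
4: 3, 2, 1 → 3
3: 2, 1 → 2
5: 2, 1 → 2
2: 1 → 1
1: 0
Total: 3 + 2 + 2 + 1 + 0 = 8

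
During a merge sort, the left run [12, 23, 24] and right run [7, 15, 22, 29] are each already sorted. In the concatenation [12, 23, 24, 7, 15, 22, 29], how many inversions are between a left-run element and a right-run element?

For each element r of the right run, count left-run elements greater than r:
r = 7: 12, 23, 24 → 3
r = 15: 23, 24 → 2
r = 22: 23, 24 → 2
r = 29: none → 0
Cross-inversions: 3 + 2 + 2 + 0 = 7

7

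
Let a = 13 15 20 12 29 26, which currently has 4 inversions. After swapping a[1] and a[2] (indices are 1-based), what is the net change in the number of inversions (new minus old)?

Positions 1 and 2 hold 13 and 15; after swapping, the array is [15, 13, 20, 12, 29, 26].
Count, for each position, how many later elements it exceeds:
15: 2
13: 1
20: 1
12: 0
29: 1
26: 0
Sum: 2 + 1 + 1 + 0 + 1 + 0 = 5
Change: 5 − 4 = +1

+1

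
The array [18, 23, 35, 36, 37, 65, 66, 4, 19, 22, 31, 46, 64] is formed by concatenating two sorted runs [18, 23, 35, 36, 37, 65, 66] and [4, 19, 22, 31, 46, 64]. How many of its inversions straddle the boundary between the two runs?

There are 28 cross-inversions.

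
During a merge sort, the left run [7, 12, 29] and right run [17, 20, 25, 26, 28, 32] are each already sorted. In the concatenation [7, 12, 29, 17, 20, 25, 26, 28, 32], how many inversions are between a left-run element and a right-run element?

5

For each element r of the right run, count left-run elements greater than r:
r = 17: 29 → 1
r = 20: 29 → 1
r = 25: 29 → 1
r = 26: 29 → 1
r = 28: 29 → 1
r = 32: none → 0
Cross-inversions: 1 + 1 + 1 + 1 + 1 + 0 = 5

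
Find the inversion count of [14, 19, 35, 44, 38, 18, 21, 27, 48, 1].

Element-by-element contributions:
14 → 1 → 1
19 → 18, 1 → 2
35 → 18, 21, 27, 1 → 4
44 → 38, 18, 21, 27, 1 → 5
38 → 18, 21, 27, 1 → 4
18 → 1 → 1
21 → 1 → 1
27 → 1 → 1
48 → 1 → 1
1 → none → 0
Sum: 1 + 2 + 4 + 5 + 4 + 1 + 1 + 1 + 1 + 0 = 20

20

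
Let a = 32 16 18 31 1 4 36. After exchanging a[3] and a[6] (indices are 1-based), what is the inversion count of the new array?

Positions 3 and 6 hold 18 and 4; after swapping, the array is [32, 16, 4, 31, 1, 18, 36].
For each element, count later entries that are smaller:
32 → 16, 4, 31, 1, 18 → 5
16 → 4, 1 → 2
4 → 1 → 1
31 → 1, 18 → 2
1 → none → 0
18 → none → 0
36 → none → 0
Sum: 5 + 2 + 1 + 2 + 0 + 0 + 0 = 10

Inversions: 10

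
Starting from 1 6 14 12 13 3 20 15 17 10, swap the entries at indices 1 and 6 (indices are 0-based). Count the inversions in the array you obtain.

There are 21 inversions.

Positions 1 and 6 hold 6 and 20; after swapping, the array is [1, 20, 14, 12, 13, 3, 6, 15, 17, 10].
For each element, count later entries that are smaller:
1 → none → 0
20 → 14, 12, 13, 3, 6, 15, 17, 10 → 8
14 → 12, 13, 3, 6, 10 → 5
12 → 3, 6, 10 → 3
13 → 3, 6, 10 → 3
3 → none → 0
6 → none → 0
15 → 10 → 1
17 → 10 → 1
10 → none → 0
Sum: 0 + 8 + 5 + 3 + 3 + 0 + 0 + 1 + 1 + 0 = 21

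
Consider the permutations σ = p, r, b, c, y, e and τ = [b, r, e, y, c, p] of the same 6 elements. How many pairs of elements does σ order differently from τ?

Assign each item its position (1..6) in the first ordering, then rewrite the second ordering as that position sequence:
positions: p→1, r→2, b→3, c→4, y→5, e→6
second ordering as positions: [3, 2, 6, 5, 4, 1]
Discordant pairs = inversions in this position sequence.
3: 2, 1 → 2
2: 1 → 1
6: 5, 4, 1 → 3
5: 4, 1 → 2
4: 1 → 1
1: 0
Total: 2 + 1 + 3 + 2 + 1 + 0 = 9

9 discordant pairs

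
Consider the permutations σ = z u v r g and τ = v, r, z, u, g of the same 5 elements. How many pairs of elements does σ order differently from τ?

Assign each item its position (1..5) in the first ordering, then rewrite the second ordering as that position sequence:
positions: z→1, u→2, v→3, r→4, g→5
second ordering as positions: [3, 4, 1, 2, 5]
Discordant pairs = inversions in this position sequence.
3: 1, 2 → 2
4: 1, 2 → 2
1: 0
2: 0
5: 0
Total: 2 + 2 + 0 + 0 + 0 = 4

4 discordant pairs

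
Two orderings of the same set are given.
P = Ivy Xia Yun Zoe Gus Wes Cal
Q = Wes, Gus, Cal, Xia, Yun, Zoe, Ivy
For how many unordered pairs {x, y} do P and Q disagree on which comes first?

16 disagreeing pairs

Assign each item its position (1..7) in the first ordering, then rewrite the second ordering as that position sequence:
positions: Ivy→1, Xia→2, Yun→3, Zoe→4, Gus→5, Wes→6, Cal→7
second ordering as positions: [6, 5, 7, 2, 3, 4, 1]
Discordant pairs = inversions in this position sequence.
6: 5, 2, 3, 4, 1 → 5
5: 2, 3, 4, 1 → 4
7: 2, 3, 4, 1 → 4
2: 1 → 1
3: 1 → 1
4: 1 → 1
1: 0
Total: 5 + 4 + 4 + 1 + 1 + 1 + 0 = 16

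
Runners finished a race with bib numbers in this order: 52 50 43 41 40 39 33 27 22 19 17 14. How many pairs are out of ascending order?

66 out-of-order pairs

For each element, count later entries that are smaller:
52: 11
50: 10
43: 9
41: 8
40: 7
39: 6
33: 5
27: 4
22: 3
19: 2
17: 1
14: 0
Sum: 11 + 10 + 9 + 8 + 7 + 6 + 5 + 4 + 3 + 2 + 1 + 0 = 66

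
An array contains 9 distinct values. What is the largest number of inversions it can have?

The maximum occurs when the array is in strictly decreasing order: every one of the C(9, 2) pairs is inverted.
C(9, 2) = 9·8/2 = 36

36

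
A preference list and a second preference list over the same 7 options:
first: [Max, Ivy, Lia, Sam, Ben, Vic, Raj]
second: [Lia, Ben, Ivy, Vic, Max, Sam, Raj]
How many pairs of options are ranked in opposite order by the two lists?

Pairs: 8

Assign each item its position (1..7) in the first ordering, then rewrite the second ordering as that position sequence:
positions: Max→1, Ivy→2, Lia→3, Sam→4, Ben→5, Vic→6, Raj→7
second ordering as positions: [3, 5, 2, 6, 1, 4, 7]
Discordant pairs = inversions in this position sequence.
3: 2, 1 → 2
5: 2, 1, 4 → 3
2: 1 → 1
6: 1, 4 → 2
1: 0
4: 0
7: 0
Total: 2 + 3 + 1 + 2 + 0 + 0 + 0 = 8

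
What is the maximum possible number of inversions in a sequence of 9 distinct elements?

Inversions: 36

The maximum occurs when the array is in strictly decreasing order: every one of the C(9, 2) pairs is inverted.
C(9, 2) = 9·8/2 = 36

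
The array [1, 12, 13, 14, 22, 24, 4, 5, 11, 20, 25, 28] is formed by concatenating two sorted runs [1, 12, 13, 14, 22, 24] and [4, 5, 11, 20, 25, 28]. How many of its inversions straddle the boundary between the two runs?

17 cross-inversions

Take each right-half value and tally the left-half values above it:
r = 4: 12, 13, 14, 22, 24 → 5
r = 5: 12, 13, 14, 22, 24 → 5
r = 11: 12, 13, 14, 22, 24 → 5
r = 20: 22, 24 → 2
r = 25: none → 0
r = 28: none → 0
Cross-inversions: 5 + 5 + 5 + 2 + 0 + 0 = 17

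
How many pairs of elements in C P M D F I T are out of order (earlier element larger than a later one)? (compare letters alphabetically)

Listing every pair i<j with a[i]>a[j] (using 0-based positions):
(1,2): P > M
(1,3): P > D
(1,4): P > F
(1,5): P > I
(2,3): M > D
(2,4): M > F
(2,5): M > I
That's 7 pairs.

7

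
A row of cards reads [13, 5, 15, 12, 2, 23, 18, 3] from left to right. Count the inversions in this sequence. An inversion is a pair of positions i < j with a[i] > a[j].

Inversions: 14

Element-by-element contributions:
13 → 5, 12, 2, 3 → 4
5 → 2, 3 → 2
15 → 12, 2, 3 → 3
12 → 2, 3 → 2
2 → none → 0
23 → 18, 3 → 2
18 → 3 → 1
3 → none → 0
Sum: 4 + 2 + 3 + 2 + 0 + 2 + 1 + 0 = 14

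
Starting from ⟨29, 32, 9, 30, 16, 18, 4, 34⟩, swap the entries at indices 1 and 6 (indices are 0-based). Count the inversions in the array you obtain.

Positions 1 and 6 hold 32 and 4; after swapping, the array is [29, 4, 9, 30, 16, 18, 32, 34].
Element-by-element contributions:
29: 4
4: 0
9: 0
30: 2
16: 0
18: 0
32: 0
34: 0
Sum: 4 + 0 + 0 + 2 + 0 + 0 + 0 + 0 = 6

There are 6 inversions.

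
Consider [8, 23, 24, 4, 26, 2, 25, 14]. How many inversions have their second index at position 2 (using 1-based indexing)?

0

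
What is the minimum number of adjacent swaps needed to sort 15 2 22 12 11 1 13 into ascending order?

13 swaps

The minimum number of adjacent swaps to sort an array equals its inversion count, since every such swap removes exactly one inversion.
Count inversions — for each element, later elements that are smaller:
15: 2, 12, 11, 1, 13 → 5
2: 1 → 1
22: 12, 11, 1, 13 → 4
12: 11, 1 → 2
11: 1 → 1
1: none → 0
13: none → 0
Total inversions: 5 + 1 + 4 + 2 + 1 + 0 + 0 = 13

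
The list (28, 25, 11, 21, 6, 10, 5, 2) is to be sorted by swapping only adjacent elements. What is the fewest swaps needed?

26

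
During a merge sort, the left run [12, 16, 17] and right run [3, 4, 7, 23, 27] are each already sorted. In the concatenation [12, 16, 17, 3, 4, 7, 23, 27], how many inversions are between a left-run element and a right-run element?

9 split inversions

Take each right-half value and tally the left-half values above it:
r = 3: 12, 16, 17 → 3
r = 4: 12, 16, 17 → 3
r = 7: 12, 16, 17 → 3
r = 23: none → 0
r = 27: none → 0
Cross-inversions: 3 + 3 + 3 + 0 + 0 = 9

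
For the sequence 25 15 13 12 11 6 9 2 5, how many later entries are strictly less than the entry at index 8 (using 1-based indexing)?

The element at index 8 is 2.
Elements after it: 5
None of them are smaller than 2.

0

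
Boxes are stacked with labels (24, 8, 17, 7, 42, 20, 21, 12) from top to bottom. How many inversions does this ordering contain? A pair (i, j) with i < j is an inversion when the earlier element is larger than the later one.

14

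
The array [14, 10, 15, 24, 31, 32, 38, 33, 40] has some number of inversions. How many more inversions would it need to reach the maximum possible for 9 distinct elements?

34

Maximum inversions for 9 distinct elements is C(9, 2) = 9·8/2 = 36.
Current inversions — for each element, count later smaller elements:
14: 1
10: 0
15: 0
24: 0
31: 0
32: 0
38: 1
33: 0
40: 0
Current total: 1 + 0 + 0 + 0 + 0 + 0 + 1 + 0 + 0 = 2
Shortfall: 36 − 2 = 34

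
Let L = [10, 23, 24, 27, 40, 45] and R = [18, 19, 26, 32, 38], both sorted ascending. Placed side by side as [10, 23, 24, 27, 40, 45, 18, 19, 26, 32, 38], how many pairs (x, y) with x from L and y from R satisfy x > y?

17

For each element r of the right run, count left-run elements greater than r:
r = 18: 23, 24, 27, 40, 45 → 5
r = 19: 23, 24, 27, 40, 45 → 5
r = 26: 27, 40, 45 → 3
r = 32: 40, 45 → 2
r = 38: 40, 45 → 2
Cross-inversions: 5 + 5 + 3 + 2 + 2 = 17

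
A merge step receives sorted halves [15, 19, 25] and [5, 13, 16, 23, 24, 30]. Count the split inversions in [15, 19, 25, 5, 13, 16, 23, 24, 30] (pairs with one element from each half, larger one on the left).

10 cross-inversions

For each element r of the right run, count left-run elements greater than r:
r = 5: 15, 19, 25 → 3
r = 13: 15, 19, 25 → 3
r = 16: 19, 25 → 2
r = 23: 25 → 1
r = 24: 25 → 1
r = 30: none → 0
Cross-inversions: 3 + 3 + 2 + 1 + 1 + 0 = 10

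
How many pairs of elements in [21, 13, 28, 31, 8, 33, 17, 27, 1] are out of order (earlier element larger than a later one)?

20

Count, for each position, how many later elements it exceeds:
21 → 13, 8, 17, 1 → 4
13 → 8, 1 → 2
28 → 8, 17, 27, 1 → 4
31 → 8, 17, 27, 1 → 4
8 → 1 → 1
33 → 17, 27, 1 → 3
17 → 1 → 1
27 → 1 → 1
1 → none → 0
Sum: 4 + 2 + 4 + 4 + 1 + 3 + 1 + 1 + 0 = 20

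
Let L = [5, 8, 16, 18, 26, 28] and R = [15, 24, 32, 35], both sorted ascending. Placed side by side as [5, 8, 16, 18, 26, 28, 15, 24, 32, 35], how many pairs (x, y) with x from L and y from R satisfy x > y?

6

Count, for every r in R, how many entries of L exceed r:
r = 15: 16, 18, 26, 28 → 4
r = 24: 26, 28 → 2
r = 32: none → 0
r = 35: none → 0
Cross-inversions: 4 + 2 + 0 + 0 = 6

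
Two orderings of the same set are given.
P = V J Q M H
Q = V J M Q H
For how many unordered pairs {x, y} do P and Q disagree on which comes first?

There is 1 disagreeing pair.

Assign each item its position (1..5) in the first ordering, then rewrite the second ordering as that position sequence:
positions: V→1, J→2, Q→3, M→4, H→5
second ordering as positions: [1, 2, 4, 3, 5]
Discordant pairs = inversions in this position sequence.
1: 0
2: 0
4: 3 → 1
3: 0
5: 0
Total: 0 + 0 + 1 + 0 + 0 = 1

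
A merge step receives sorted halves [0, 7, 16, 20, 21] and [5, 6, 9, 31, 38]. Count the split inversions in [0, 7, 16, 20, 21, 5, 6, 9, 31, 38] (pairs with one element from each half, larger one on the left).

11 split inversions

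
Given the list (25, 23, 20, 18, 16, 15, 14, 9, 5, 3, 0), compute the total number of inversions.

55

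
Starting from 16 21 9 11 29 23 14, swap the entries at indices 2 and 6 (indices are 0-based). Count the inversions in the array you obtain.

Positions 2 and 6 hold 9 and 14; after swapping, the array is [16, 21, 14, 11, 29, 23, 9].
Element-by-element contributions:
16 → 14, 11, 9 → 3
21 → 14, 11, 9 → 3
14 → 11, 9 → 2
11 → 9 → 1
29 → 23, 9 → 2
23 → 9 → 1
9 → none → 0
Sum: 3 + 3 + 2 + 1 + 2 + 1 + 0 = 12

12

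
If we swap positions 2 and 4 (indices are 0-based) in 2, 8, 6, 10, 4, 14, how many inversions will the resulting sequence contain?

3 inversions

Positions 2 and 4 hold 6 and 4; after swapping, the array is [2, 8, 4, 10, 6, 14].
Sweep left to right; for each value list the smaller values that follow it:
2 → none → 0
8 → 4, 6 → 2
4 → none → 0
10 → 6 → 1
6 → none → 0
14 → none → 0
Sum: 0 + 2 + 0 + 1 + 0 + 0 = 3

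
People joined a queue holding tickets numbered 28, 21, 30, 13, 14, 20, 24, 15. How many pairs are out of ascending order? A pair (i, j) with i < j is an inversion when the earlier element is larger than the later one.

Element-by-element contributions:
28: 6
21: 4
30: 5
13: 0
14: 0
20: 1
24: 1
15: 0
Sum: 6 + 4 + 5 + 0 + 0 + 1 + 1 + 0 = 17

17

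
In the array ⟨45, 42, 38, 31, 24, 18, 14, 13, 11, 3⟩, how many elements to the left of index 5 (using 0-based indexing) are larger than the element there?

5

The element at index 5 is 18.
Elements before it: 45, 42, 38, 31, 24
Those larger than 18: 45, 42, 38, 31, 24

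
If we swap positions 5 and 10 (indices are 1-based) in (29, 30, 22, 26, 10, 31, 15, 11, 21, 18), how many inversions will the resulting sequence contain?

Positions 5 and 10 hold 10 and 18; after swapping, the array is [29, 30, 22, 26, 18, 31, 15, 11, 21, 10].
Sweep left to right; for each value list the smaller values that follow it:
29: 7
30: 7
22: 5
26: 5
18: 3
31: 4
15: 2
11: 1
21: 1
10: 0
Sum: 7 + 7 + 5 + 5 + 3 + 4 + 2 + 1 + 1 + 0 = 35

35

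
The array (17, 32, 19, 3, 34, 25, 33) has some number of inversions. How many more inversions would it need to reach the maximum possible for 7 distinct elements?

Maximum inversions for 7 distinct elements is C(7, 2) = 7·6/2 = 21.
Current inversions — for each element, count later smaller elements:
17: 1
32: 3
19: 1
3: 0
34: 2
25: 0
33: 0
Current total: 1 + 3 + 1 + 0 + 2 + 0 + 0 = 7
Shortfall: 21 − 7 = 14

14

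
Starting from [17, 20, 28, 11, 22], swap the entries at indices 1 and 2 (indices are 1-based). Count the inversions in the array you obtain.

Positions 1 and 2 hold 17 and 20; after swapping, the array is [20, 17, 28, 11, 22].
Element-by-element contributions:
20 → 17, 11 → 2
17 → 11 → 1
28 → 11, 22 → 2
11 → none → 0
22 → none → 0
Sum: 2 + 1 + 2 + 0 + 0 = 5

5 inversions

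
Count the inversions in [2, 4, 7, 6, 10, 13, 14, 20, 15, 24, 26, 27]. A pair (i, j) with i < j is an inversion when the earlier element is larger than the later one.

2 inversions

For each element, count later entries that are smaller:
2 → none → 0
4 → none → 0
7 → 6 → 1
6 → none → 0
10 → none → 0
13 → none → 0
14 → none → 0
20 → 15 → 1
15 → none → 0
24 → none → 0
26 → none → 0
27 → none → 0
Sum: 0 + 0 + 1 + 0 + 0 + 0 + 0 + 1 + 0 + 0 + 0 + 0 = 2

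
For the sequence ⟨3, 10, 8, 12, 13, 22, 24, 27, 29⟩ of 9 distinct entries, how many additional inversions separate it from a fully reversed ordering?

Maximum inversions for 9 distinct elements is C(9, 2) = 9·8/2 = 36.
Current inversions — for each element, count later smaller elements:
3: 0
10: 1
8: 0
12: 0
13: 0
22: 0
24: 0
27: 0
29: 0
Current total: 0 + 1 + 0 + 0 + 0 + 0 + 0 + 0 + 0 = 1
Shortfall: 36 − 1 = 35

35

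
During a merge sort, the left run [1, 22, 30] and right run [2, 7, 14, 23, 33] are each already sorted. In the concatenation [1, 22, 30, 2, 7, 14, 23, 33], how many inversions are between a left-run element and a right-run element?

Take each right-half value and tally the left-half values above it:
r = 2: 22, 30 → 2
r = 7: 22, 30 → 2
r = 14: 22, 30 → 2
r = 23: 30 → 1
r = 33: none → 0
Cross-inversions: 2 + 2 + 2 + 1 + 0 = 7

7 cross-inversions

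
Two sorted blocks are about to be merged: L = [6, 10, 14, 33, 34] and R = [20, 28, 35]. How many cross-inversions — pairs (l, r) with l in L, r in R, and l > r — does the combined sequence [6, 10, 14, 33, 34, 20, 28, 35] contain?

For each element r of the right run, count left-run elements greater than r:
r = 20: 33, 34 → 2
r = 28: 33, 34 → 2
r = 35: none → 0
Cross-inversions: 2 + 2 + 0 = 4

4 split inversions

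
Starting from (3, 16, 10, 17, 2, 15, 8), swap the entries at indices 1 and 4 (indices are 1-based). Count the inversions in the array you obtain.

16 inversions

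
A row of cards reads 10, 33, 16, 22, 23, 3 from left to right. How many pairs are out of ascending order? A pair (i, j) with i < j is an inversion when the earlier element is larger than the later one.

8

For each element, count later entries that are smaller:
10 → 3 → 1
33 → 16, 22, 23, 3 → 4
16 → 3 → 1
22 → 3 → 1
23 → 3 → 1
3 → none → 0
Sum: 1 + 4 + 1 + 1 + 1 + 0 = 8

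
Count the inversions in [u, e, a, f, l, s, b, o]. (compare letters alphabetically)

Count, for each position, how many later elements it exceeds:
u: 7
e: 2
a: 0
f: 1
l: 1
s: 2
b: 0
o: 0
Sum: 7 + 2 + 0 + 1 + 1 + 2 + 0 + 0 = 13

13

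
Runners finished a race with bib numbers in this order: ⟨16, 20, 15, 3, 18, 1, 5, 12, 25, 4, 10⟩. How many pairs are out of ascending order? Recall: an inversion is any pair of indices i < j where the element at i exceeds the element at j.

32

Count, for each position, how many later elements it exceeds:
16 → 15, 3, 1, 5, 12, 4, 10 → 7
20 → 15, 3, 18, 1, 5, 12, 4, 10 → 8
15 → 3, 1, 5, 12, 4, 10 → 6
3 → 1 → 1
18 → 1, 5, 12, 4, 10 → 5
1 → none → 0
5 → 4 → 1
12 → 4, 10 → 2
25 → 4, 10 → 2
4 → none → 0
10 → none → 0
Sum: 7 + 8 + 6 + 1 + 5 + 0 + 1 + 2 + 2 + 0 + 0 = 32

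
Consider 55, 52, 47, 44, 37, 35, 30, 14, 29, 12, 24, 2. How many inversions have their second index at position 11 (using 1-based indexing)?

The element at index 11 is 24.
Elements before it: 55, 52, 47, 44, 37, 35, 30, 14, 29, 12
Those larger than 24: 55, 52, 47, 44, 37, 35, 30, 29

8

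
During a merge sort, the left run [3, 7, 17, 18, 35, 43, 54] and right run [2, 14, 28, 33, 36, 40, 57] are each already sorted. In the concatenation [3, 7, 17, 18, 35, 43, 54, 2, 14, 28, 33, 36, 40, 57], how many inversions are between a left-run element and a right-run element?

22 cross-inversions

Take each right-half value and tally the left-half values above it:
r = 2: 3, 7, 17, 18, 35, 43, 54 → 7
r = 14: 17, 18, 35, 43, 54 → 5
r = 28: 35, 43, 54 → 3
r = 33: 35, 43, 54 → 3
r = 36: 43, 54 → 2
r = 40: 43, 54 → 2
r = 57: none → 0
Cross-inversions: 7 + 5 + 3 + 3 + 2 + 2 + 0 = 22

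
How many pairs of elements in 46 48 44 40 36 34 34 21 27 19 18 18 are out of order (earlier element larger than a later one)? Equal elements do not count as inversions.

Sweep left to right; for each value list the smaller values that follow it:
46: 10
48: 10
44: 9
40: 8
36: 7
34: 5
34: 5
21: 3
27: 3
19: 2
18: 0
18: 0
Sum: 10 + 10 + 9 + 8 + 7 + 5 + 5 + 3 + 3 + 2 + 0 + 0 = 62

There are 62 inversions.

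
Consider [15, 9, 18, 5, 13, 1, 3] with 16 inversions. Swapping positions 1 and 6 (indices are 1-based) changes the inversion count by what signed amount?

Positions 1 and 6 hold 15 and 1; after swapping, the array is [1, 9, 18, 5, 13, 15, 3].
Element-by-element contributions:
1: 0
9: 2
18: 4
5: 1
13: 1
15: 1
3: 0
Sum: 0 + 2 + 4 + 1 + 1 + 1 + 0 = 9
Change: 9 − 16 = -7

-7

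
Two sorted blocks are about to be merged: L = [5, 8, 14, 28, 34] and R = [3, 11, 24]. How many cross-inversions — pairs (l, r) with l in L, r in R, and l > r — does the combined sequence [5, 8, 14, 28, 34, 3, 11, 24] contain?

10 cross-inversions

Count, for every r in R, how many entries of L exceed r:
r = 3: 5, 8, 14, 28, 34 → 5
r = 11: 14, 28, 34 → 3
r = 24: 28, 34 → 2
Cross-inversions: 5 + 3 + 2 = 10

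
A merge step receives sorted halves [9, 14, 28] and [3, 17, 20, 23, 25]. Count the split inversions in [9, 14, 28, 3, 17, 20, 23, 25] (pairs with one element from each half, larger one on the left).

Count, for every r in R, how many entries of L exceed r:
r = 3: 9, 14, 28 → 3
r = 17: 28 → 1
r = 20: 28 → 1
r = 23: 28 → 1
r = 25: 28 → 1
Cross-inversions: 3 + 1 + 1 + 1 + 1 = 7

7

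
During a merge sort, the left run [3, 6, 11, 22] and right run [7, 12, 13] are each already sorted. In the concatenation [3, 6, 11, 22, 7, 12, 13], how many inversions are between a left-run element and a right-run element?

4 split inversions

For each element r of the right run, count left-run elements greater than r:
r = 7: 11, 22 → 2
r = 12: 22 → 1
r = 13: 22 → 1
Cross-inversions: 2 + 1 + 1 = 4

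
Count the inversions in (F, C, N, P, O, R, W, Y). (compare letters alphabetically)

2

Count, for each position, how many later elements it exceeds:
F → C → 1
C → none → 0
N → none → 0
P → O → 1
O → none → 0
R → none → 0
W → none → 0
Y → none → 0
Sum: 1 + 0 + 0 + 1 + 0 + 0 + 0 + 0 = 2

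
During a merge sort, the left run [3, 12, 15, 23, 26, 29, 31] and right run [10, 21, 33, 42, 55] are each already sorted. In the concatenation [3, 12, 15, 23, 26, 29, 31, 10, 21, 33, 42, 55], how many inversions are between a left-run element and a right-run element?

There are 10 split inversions.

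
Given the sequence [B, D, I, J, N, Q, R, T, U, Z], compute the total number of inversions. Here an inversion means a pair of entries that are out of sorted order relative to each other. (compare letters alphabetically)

0 inversions

For each element, count later entries that are smaller:
B: 0
D: 0
I: 0
J: 0
N: 0
Q: 0
R: 0
T: 0
U: 0
Z: 0
Sum: 0 + 0 + 0 + 0 + 0 + 0 + 0 + 0 + 0 + 0 = 0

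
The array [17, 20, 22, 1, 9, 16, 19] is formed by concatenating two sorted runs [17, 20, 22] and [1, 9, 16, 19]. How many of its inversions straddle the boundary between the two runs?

11

Take each right-half value and tally the left-half values above it:
r = 1: 17, 20, 22 → 3
r = 9: 17, 20, 22 → 3
r = 16: 17, 20, 22 → 3
r = 19: 20, 22 → 2
Cross-inversions: 3 + 3 + 3 + 2 = 11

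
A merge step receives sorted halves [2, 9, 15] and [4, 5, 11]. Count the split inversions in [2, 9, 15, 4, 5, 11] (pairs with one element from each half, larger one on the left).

5

Take each right-half value and tally the left-half values above it:
r = 4: 9, 15 → 2
r = 5: 9, 15 → 2
r = 11: 15 → 1
Cross-inversions: 2 + 2 + 1 = 5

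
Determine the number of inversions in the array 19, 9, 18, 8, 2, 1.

14 inversions

Element-by-element contributions:
19 → 9, 18, 8, 2, 1 → 5
9 → 8, 2, 1 → 3
18 → 8, 2, 1 → 3
8 → 2, 1 → 2
2 → 1 → 1
1 → none → 0
Sum: 5 + 3 + 3 + 2 + 1 + 0 = 14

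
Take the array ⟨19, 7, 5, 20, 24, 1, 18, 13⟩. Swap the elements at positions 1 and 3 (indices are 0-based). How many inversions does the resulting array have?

16 inversions

Positions 1 and 3 hold 7 and 20; after swapping, the array is [19, 20, 5, 7, 24, 1, 18, 13].
Element-by-element contributions:
19 → 5, 7, 1, 18, 13 → 5
20 → 5, 7, 1, 18, 13 → 5
5 → 1 → 1
7 → 1 → 1
24 → 1, 18, 13 → 3
1 → none → 0
18 → 13 → 1
13 → none → 0
Sum: 5 + 5 + 1 + 1 + 3 + 0 + 1 + 0 = 16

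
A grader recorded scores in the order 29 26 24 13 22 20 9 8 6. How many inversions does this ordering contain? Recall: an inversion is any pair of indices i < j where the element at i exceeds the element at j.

Element-by-element contributions:
29 → 26, 24, 13, 22, 20, 9, 8, 6 → 8
26 → 24, 13, 22, 20, 9, 8, 6 → 7
24 → 13, 22, 20, 9, 8, 6 → 6
13 → 9, 8, 6 → 3
22 → 20, 9, 8, 6 → 4
20 → 9, 8, 6 → 3
9 → 8, 6 → 2
8 → 6 → 1
6 → none → 0
Sum: 8 + 7 + 6 + 3 + 4 + 3 + 2 + 1 + 0 = 34

34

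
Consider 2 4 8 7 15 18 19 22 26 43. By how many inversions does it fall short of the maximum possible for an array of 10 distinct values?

Maximum inversions for 10 distinct elements is C(10, 2) = 10·9/2 = 45.
Current inversions — for each element, count later smaller elements:
2: 0
4: 0
8: 1
7: 0
15: 0
18: 0
19: 0
22: 0
26: 0
43: 0
Current total: 0 + 0 + 1 + 0 + 0 + 0 + 0 + 0 + 0 + 0 = 1
Shortfall: 45 − 1 = 44

44 inversions short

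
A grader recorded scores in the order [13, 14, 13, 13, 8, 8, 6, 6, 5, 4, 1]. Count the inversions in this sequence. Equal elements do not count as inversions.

49

Sweep left to right; for each value list the smaller values that follow it:
13 → 8, 8, 6, 6, 5, 4, 1 → 7
14 → 13, 13, 8, 8, 6, 6, 5, 4, 1 → 9
13 → 8, 8, 6, 6, 5, 4, 1 → 7
13 → 8, 8, 6, 6, 5, 4, 1 → 7
8 → 6, 6, 5, 4, 1 → 5
8 → 6, 6, 5, 4, 1 → 5
6 → 5, 4, 1 → 3
6 → 5, 4, 1 → 3
5 → 4, 1 → 2
4 → 1 → 1
1 → none → 0
Sum: 7 + 9 + 7 + 7 + 5 + 5 + 3 + 3 + 2 + 1 + 0 = 49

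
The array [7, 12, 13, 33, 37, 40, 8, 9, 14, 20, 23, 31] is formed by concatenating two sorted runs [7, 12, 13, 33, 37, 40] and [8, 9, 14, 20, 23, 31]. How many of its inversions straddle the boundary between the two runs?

22 cross-inversions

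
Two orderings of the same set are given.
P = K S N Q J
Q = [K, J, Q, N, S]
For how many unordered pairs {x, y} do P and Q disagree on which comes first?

Assign each item its position (1..5) in the first ordering, then rewrite the second ordering as that position sequence:
positions: K→1, S→2, N→3, Q→4, J→5
second ordering as positions: [1, 5, 4, 3, 2]
Discordant pairs = inversions in this position sequence.
1: 0
5: 4, 3, 2 → 3
4: 3, 2 → 2
3: 2 → 1
2: 0
Total: 0 + 3 + 2 + 1 + 0 = 6

6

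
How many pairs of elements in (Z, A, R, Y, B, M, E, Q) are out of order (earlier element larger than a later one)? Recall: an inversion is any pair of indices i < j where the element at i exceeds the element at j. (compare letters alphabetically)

For each element, count later entries that are smaller:
Z → A, R, Y, B, M, E, Q → 7
A → none → 0
R → B, M, E, Q → 4
Y → B, M, E, Q → 4
B → none → 0
M → E → 1
E → none → 0
Q → none → 0
Sum: 7 + 0 + 4 + 4 + 0 + 1 + 0 + 0 = 16

16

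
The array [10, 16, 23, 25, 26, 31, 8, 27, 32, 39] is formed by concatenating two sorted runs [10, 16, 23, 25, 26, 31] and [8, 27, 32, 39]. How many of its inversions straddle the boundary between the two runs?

7 cross-inversions

Take each right-half value and tally the left-half values above it:
r = 8: 10, 16, 23, 25, 26, 31 → 6
r = 27: 31 → 1
r = 32: none → 0
r = 39: none → 0
Cross-inversions: 6 + 1 + 0 + 0 = 7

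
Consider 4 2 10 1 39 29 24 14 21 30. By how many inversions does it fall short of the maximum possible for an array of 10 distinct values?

31 inversions short

Maximum inversions for 10 distinct elements is C(10, 2) = 10·9/2 = 45.
Current inversions — for each element, count later smaller elements:
4: 2
2: 1
10: 1
1: 0
39: 5
29: 3
24: 2
14: 0
21: 0
30: 0
Current total: 2 + 1 + 1 + 0 + 5 + 3 + 2 + 0 + 0 + 0 = 14
Shortfall: 45 − 14 = 31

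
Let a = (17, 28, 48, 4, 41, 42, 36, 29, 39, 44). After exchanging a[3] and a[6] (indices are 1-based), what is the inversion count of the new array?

Positions 3 and 6 hold 48 and 42; after swapping, the array is [17, 28, 42, 4, 41, 48, 36, 29, 39, 44].
Count, for each position, how many later elements it exceeds:
17 → 4 → 1
28 → 4 → 1
42 → 4, 41, 36, 29, 39 → 5
4 → none → 0
41 → 36, 29, 39 → 3
48 → 36, 29, 39, 44 → 4
36 → 29 → 1
29 → none → 0
39 → none → 0
44 → none → 0
Sum: 1 + 1 + 5 + 0 + 3 + 4 + 1 + 0 + 0 + 0 = 15

15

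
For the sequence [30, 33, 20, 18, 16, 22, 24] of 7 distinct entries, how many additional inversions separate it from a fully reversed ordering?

8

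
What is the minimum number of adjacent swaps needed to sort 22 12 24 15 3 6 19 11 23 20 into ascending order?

Minimum adjacent swaps = number of inversions (each swap of adjacent out-of-order elements removes one inversion and no swap can remove more).
Count inversions — for each element, later elements that are smaller:
22: 12, 15, 3, 6, 19, 11, 20 → 7
12: 3, 6, 11 → 3
24: 15, 3, 6, 19, 11, 23, 20 → 7
15: 3, 6, 11 → 3
3: none → 0
6: none → 0
19: 11 → 1
11: none → 0
23: 20 → 1
20: none → 0
Total inversions: 7 + 3 + 7 + 3 + 0 + 0 + 1 + 0 + 1 + 0 = 22

22 adjacent swaps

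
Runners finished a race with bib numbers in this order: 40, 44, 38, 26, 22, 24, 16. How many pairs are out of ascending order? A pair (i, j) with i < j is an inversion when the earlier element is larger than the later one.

19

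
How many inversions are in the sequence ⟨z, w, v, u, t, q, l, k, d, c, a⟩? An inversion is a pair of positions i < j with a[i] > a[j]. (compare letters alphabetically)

55 out-of-order pairs

Element-by-element contributions:
z → w, v, u, t, q, l, k, d, c, a → 10
w → v, u, t, q, l, k, d, c, a → 9
v → u, t, q, l, k, d, c, a → 8
u → t, q, l, k, d, c, a → 7
t → q, l, k, d, c, a → 6
q → l, k, d, c, a → 5
l → k, d, c, a → 4
k → d, c, a → 3
d → c, a → 2
c → a → 1
a → none → 0
Sum: 10 + 9 + 8 + 7 + 6 + 5 + 4 + 3 + 2 + 1 + 0 = 55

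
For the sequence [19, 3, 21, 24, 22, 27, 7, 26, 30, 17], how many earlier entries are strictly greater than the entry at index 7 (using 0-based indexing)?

The element at index 7 is 26.
Elements before it: 19, 3, 21, 24, 22, 27, 7
Those larger than 26: 27

1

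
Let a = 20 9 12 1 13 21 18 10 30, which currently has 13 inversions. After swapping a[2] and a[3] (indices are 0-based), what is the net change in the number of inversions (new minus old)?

Positions 2 and 3 hold 12 and 1; after swapping, the array is [20, 9, 1, 12, 13, 21, 18, 10, 30].
Element-by-element contributions:
20 → 9, 1, 12, 13, 18, 10 → 6
9 → 1 → 1
1 → none → 0
12 → 10 → 1
13 → 10 → 1
21 → 18, 10 → 2
18 → 10 → 1
10 → none → 0
30 → none → 0
Sum: 6 + 1 + 0 + 1 + 1 + 2 + 1 + 0 + 0 = 12
Change: 12 − 13 = -1

-1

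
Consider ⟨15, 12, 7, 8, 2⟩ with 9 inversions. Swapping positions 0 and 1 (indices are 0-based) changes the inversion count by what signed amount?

Positions 0 and 1 hold 15 and 12; after swapping, the array is [12, 15, 7, 8, 2].
Element-by-element contributions:
12 → 7, 8, 2 → 3
15 → 7, 8, 2 → 3
7 → 2 → 1
8 → 2 → 1
2 → none → 0
Sum: 3 + 3 + 1 + 1 + 0 = 8
Change: 8 − 9 = -1

-1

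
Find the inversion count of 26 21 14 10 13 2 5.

Element-by-element contributions:
26: 6
21: 5
14: 4
10: 2
13: 2
2: 0
5: 0
Sum: 6 + 5 + 4 + 2 + 2 + 0 + 0 = 19

19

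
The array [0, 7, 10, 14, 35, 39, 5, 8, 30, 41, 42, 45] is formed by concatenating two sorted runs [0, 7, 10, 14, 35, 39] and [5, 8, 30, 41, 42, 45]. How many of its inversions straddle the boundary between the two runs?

Take each right-half value and tally the left-half values above it:
r = 5: 7, 10, 14, 35, 39 → 5
r = 8: 10, 14, 35, 39 → 4
r = 30: 35, 39 → 2
r = 41: none → 0
r = 42: none → 0
r = 45: none → 0
Cross-inversions: 5 + 4 + 2 + 0 + 0 + 0 = 11

11 cross-inversions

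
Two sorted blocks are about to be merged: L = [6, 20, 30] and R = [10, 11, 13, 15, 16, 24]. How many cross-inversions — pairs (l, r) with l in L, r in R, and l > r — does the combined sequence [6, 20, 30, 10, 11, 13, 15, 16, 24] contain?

11 split inversions

Take each right-half value and tally the left-half values above it:
r = 10: 20, 30 → 2
r = 11: 20, 30 → 2
r = 13: 20, 30 → 2
r = 15: 20, 30 → 2
r = 16: 20, 30 → 2
r = 24: 30 → 1
Cross-inversions: 2 + 2 + 2 + 2 + 2 + 1 = 11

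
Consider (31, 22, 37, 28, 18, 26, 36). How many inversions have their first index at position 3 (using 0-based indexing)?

2

The element at index 3 is 28.
Elements after it: 18, 26, 36
Those smaller than 28: 18, 26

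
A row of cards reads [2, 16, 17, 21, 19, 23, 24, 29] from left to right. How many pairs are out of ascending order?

1 inversion

Element-by-element contributions:
2: 0
16: 0
17: 0
21: 1
19: 0
23: 0
24: 0
29: 0
Sum: 0 + 0 + 0 + 1 + 0 + 0 + 0 + 0 = 1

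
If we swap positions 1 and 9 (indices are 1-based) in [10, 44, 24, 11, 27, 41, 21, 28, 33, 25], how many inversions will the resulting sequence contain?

29

Positions 1 and 9 hold 10 and 33; after swapping, the array is [33, 44, 24, 11, 27, 41, 21, 28, 10, 25].
Sweep left to right; for each value list the smaller values that follow it:
33 → 24, 11, 27, 21, 28, 10, 25 → 7
44 → 24, 11, 27, 41, 21, 28, 10, 25 → 8
24 → 11, 21, 10 → 3
11 → 10 → 1
27 → 21, 10, 25 → 3
41 → 21, 28, 10, 25 → 4
21 → 10 → 1
28 → 10, 25 → 2
10 → none → 0
25 → none → 0
Sum: 7 + 8 + 3 + 1 + 3 + 4 + 1 + 2 + 0 + 0 = 29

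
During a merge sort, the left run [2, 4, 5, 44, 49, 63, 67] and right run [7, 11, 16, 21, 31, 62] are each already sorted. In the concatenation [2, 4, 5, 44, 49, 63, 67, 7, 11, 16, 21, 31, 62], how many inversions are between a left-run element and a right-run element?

22

For each element r of the right run, count left-run elements greater than r:
r = 7: 44, 49, 63, 67 → 4
r = 11: 44, 49, 63, 67 → 4
r = 16: 44, 49, 63, 67 → 4
r = 21: 44, 49, 63, 67 → 4
r = 31: 44, 49, 63, 67 → 4
r = 62: 63, 67 → 2
Cross-inversions: 4 + 4 + 4 + 4 + 4 + 2 = 22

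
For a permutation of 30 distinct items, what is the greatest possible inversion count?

The maximum occurs when the array is in strictly decreasing order: every one of the C(30, 2) pairs is inverted.
C(30, 2) = 30·29/2 = 435

435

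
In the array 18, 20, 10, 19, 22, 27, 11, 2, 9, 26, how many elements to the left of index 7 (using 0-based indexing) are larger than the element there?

7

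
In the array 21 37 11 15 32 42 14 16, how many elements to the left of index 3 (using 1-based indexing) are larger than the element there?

The element at index 3 is 11.
Elements before it: 21, 37
Those larger than 11: 21, 37

2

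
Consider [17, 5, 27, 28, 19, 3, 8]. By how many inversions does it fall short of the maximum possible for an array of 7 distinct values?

Maximum inversions for 7 distinct elements is C(7, 2) = 7·6/2 = 21.
Current inversions — for each element, count later smaller elements:
17: 3
5: 1
27: 3
28: 3
19: 2
3: 0
8: 0
Current total: 3 + 1 + 3 + 3 + 2 + 0 + 0 = 12
Shortfall: 21 − 12 = 9

9 inversions short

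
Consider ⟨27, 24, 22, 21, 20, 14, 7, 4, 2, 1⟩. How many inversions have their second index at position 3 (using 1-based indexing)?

2

The element at index 3 is 22.
Elements before it: 27, 24
Those larger than 22: 27, 24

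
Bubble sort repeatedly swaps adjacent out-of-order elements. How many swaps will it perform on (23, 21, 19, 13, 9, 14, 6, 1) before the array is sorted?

26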